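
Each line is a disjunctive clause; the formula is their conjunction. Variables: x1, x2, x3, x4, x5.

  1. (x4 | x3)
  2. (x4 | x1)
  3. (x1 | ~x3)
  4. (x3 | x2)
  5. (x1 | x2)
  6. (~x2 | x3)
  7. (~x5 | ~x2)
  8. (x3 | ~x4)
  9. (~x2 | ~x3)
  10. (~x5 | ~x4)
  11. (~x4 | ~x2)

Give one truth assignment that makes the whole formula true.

x1 = True, x2 = False, x3 = True, x4 = False, x5 = False

x1 occurs only positively in the remaining clauses — set x1 = True.
Pure literal: x5 appears only negated; assign x5 = False.
Set x2 = False and propagate.
  then x3 is forced to True.
x4 is now unconstrained; take x4 = False.
Check each clause:
  1. (x3 | x4) — x3 is true.
  2. (x1 | x4) — x1 is true.
  3. (x1 | ~x3) — x1 is true.
  4. (x3 | x2) — x3 is true.
  5. (x1 | x2) — x1 is true.
  6. (~x2 | x3) — x3 is true.
  7. (~x2 | ~x5) — ~x5 is true.
  8. (~x4 | x3) — x3 is true.
  9. (~x2 | ~x3) — ~x2 is true.
  10. (~x4 | ~x5) — ~x5 is true.
  11. (~x2 | ~x4) — ~x4 is true.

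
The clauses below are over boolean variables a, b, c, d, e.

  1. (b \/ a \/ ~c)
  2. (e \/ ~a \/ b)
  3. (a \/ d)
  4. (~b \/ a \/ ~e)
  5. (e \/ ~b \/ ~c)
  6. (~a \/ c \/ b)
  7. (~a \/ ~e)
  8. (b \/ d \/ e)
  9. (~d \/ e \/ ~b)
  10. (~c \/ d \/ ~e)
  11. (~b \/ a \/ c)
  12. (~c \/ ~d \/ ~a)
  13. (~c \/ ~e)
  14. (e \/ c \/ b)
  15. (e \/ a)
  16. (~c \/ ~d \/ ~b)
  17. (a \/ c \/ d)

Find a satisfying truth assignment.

a=T  b=T  c=F  d=F  e=F

Check each clause:
  1. (b \/ ~c \/ a) — a is true.
  2. (b \/ ~a \/ e) — b is true.
  3. (d \/ a) — a is true.
  4. (~b \/ a \/ ~e) — a is true.
  5. (~c \/ ~b \/ e) — ~c is true.
  6. (c \/ ~a \/ b) — b is true.
  7. (~a \/ ~e) — ~e is true.
  8. (d \/ b \/ e) — b is true.
  9. (~d \/ e \/ ~b) — ~d is true.
  10. (d \/ ~e \/ ~c) — ~e is true.
  11. (c \/ a \/ ~b) — a is true.
  12. (~a \/ ~c \/ ~d) — ~d is true.
  13. (~e \/ ~c) — ~e is true.
  14. (b \/ e \/ c) — b is true.
  15. (a \/ e) — a is true.
  16. (~c \/ ~b \/ ~d) — ~d is true.
  17. (c \/ a \/ d) — a is true.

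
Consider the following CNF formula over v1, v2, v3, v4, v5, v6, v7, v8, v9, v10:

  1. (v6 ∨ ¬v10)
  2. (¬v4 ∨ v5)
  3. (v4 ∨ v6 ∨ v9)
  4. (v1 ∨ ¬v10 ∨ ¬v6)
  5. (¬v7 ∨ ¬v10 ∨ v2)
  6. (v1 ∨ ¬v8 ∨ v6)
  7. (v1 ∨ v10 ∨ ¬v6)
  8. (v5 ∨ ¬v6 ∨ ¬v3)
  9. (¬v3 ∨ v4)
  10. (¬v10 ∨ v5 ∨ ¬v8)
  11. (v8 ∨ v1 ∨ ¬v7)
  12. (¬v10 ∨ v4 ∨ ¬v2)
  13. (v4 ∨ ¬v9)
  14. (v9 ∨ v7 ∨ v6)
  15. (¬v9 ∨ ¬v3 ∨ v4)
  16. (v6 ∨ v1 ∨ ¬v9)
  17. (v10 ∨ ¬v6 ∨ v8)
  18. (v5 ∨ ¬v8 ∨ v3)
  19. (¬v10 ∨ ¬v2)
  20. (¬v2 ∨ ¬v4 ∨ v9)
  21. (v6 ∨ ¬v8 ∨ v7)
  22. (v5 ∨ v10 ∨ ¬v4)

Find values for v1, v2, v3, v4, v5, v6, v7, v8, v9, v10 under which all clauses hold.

v1 occurs only positively in the remaining clauses — set v1 = True.
v5 occurs only positively in the remaining clauses — set v5 = True.
Branch on v2: take v2 = False.
For the remaining variables, v3 = True, v4 = True, v6 = False, v7 = False, v8 = False, v9 = True, v10 = False works.

v1=T, v2=F, v3=T, v4=T, v5=T, v6=F, v7=F, v8=F, v9=T, v10=F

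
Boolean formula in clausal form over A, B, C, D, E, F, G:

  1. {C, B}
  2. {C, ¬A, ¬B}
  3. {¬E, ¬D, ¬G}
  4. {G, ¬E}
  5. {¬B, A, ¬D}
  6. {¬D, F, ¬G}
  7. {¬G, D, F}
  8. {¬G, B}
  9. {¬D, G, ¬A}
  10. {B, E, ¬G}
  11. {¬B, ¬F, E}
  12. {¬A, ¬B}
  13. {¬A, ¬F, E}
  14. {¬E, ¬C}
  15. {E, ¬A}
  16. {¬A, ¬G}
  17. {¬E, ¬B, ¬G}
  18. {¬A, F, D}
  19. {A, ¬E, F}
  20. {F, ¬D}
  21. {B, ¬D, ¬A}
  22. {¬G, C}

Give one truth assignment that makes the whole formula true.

Try A = False.
Set B = False and propagate.
  then C is forced to True.
  then G is forced to False.
  then E is forced to False.
The remaining clauses are satisfied by D = False, F = False.
Every clause has at least one true literal under this assignment.

A = F  B = F  C = T  D = F  E = F  F = F  G = F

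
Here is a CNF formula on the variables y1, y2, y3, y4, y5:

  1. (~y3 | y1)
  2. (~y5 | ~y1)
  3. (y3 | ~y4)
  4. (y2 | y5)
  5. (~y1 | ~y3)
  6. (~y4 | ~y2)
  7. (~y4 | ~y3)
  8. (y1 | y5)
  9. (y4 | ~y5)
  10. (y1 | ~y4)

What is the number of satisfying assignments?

1

Satisfying assignments:
  y1=1 y2=1 y3=0 y4=0 y5=0
Count: 1.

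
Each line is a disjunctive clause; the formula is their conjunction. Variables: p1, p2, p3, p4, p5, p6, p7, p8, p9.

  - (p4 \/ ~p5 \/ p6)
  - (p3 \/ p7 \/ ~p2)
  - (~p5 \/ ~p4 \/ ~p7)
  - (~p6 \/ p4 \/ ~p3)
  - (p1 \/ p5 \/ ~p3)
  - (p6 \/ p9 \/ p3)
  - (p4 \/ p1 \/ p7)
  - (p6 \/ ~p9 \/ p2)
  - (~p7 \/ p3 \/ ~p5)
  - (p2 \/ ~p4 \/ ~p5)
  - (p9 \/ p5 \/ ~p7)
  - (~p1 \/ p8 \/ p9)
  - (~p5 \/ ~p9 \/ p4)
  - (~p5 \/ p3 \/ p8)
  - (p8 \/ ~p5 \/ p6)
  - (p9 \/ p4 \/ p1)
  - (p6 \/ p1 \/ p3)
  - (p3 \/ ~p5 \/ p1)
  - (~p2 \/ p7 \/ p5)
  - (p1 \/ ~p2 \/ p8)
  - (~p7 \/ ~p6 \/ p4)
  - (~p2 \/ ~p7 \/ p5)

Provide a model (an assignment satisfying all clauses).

Pure literal: p8 appears only positively; assign p8 = True.
Branch on p1: take p1 = False.
Branch on p2: take p2 = True.
The remaining clauses are satisfied by p3 = True, p4 = True, p5 = True, p6 = False, p7 = False, p9 = False.

p1 = False  p2 = True  p3 = True  p4 = True  p5 = True  p6 = False  p7 = False  p8 = True  p9 = False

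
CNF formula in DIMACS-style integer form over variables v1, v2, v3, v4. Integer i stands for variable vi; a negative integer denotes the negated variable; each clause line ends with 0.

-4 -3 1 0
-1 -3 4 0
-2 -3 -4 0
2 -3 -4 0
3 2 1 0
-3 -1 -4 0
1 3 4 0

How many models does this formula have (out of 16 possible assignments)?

7

The models are:
  v1=F v2=F v3=T v4=F
  v1=F v2=T v3=F v4=T
  v1=F v2=T v3=T v4=F
  v1=T v2=F v3=F v4=F
  v1=T v2=F v3=F v4=T
  v1=T v2=T v3=F v4=F
  v1=T v2=T v3=F v4=T
Count: 7.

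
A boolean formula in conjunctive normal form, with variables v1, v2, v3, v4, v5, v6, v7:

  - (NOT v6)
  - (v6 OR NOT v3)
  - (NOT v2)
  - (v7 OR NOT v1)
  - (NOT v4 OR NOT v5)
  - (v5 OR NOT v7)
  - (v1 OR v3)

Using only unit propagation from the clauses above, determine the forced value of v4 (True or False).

(NOT v6) stands alone — v6 = False.
From (NOT v3 OR v6) and v6 = False: v3 = False.
Unit clause (NOT v2) sets v2 = False.
(v1 OR v3) with v3 = False leaves only v1, so v1 = True.
From (NOT v1 OR v7) and v1 = True: v7 = True.
(v5 OR NOT v7): since v7 = True, the clause reduces to (v5). v5 = True.
In (NOT v5 OR NOT v4), NOT v5 is now false; NOT v4 must hold, so v4 = False.

False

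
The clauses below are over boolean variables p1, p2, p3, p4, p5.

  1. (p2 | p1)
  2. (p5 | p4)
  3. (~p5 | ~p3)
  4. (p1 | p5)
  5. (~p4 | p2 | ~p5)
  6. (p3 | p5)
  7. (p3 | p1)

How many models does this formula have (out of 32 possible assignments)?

5

Satisfying assignments:
  p1=1 p2=0 p3=0 p4=0 p5=1
  p1=1 p2=0 p3=1 p4=1 p5=0
  p1=1 p2=1 p3=0 p4=0 p5=1
  p1=1 p2=1 p3=0 p4=1 p5=1
  p1=1 p2=1 p3=1 p4=1 p5=0
Count: 5.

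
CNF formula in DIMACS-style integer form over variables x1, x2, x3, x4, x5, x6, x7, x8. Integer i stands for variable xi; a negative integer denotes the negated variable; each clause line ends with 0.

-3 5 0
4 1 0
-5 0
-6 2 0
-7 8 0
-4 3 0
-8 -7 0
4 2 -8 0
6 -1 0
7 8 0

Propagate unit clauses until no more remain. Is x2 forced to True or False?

True

(!x5) is a unit clause: x5 = False.
(!x3 || x5) with x5 = False leaves only !x3, so x3 = False.
From (!x4 || x3) and x3 = False: x4 = False.
From (x1 || x4) and x4 = False: x1 = True.
(x6 || !x1) with x1 = True leaves only x6, so x6 = True.
In (!x6 || x2), !x6 is now false; x2 must hold, so x2 = True.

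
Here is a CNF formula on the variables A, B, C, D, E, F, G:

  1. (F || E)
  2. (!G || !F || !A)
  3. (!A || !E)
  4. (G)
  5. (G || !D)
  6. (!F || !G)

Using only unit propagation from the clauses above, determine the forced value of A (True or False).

Unit clause (G) sets G = True.
From (!F || !G) and G = True: F = False.
(F || E) with F = False leaves only E, so E = True.
(!E || !A) with E = True leaves only !A, so A = False.

False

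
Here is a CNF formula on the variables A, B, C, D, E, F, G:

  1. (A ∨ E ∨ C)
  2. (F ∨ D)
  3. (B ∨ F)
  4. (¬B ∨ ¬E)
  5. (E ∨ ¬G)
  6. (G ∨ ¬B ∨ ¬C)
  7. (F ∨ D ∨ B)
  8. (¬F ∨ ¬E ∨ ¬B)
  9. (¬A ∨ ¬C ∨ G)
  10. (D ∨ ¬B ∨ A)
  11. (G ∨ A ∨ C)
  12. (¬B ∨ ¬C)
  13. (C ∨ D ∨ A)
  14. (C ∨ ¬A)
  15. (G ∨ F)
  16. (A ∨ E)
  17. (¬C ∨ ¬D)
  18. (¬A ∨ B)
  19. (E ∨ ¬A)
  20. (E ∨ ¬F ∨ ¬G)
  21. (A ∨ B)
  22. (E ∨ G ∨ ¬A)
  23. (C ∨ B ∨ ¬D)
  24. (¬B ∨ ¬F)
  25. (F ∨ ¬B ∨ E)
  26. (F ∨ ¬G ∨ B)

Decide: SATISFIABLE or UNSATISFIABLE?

B = True:
  propagation gives E=False, G=False, C=False, A=True; an empty clause results — contradiction.
B = False:
  propagation gives F=True, A=False; an empty clause results — contradiction.
Every branch closes, so no satisfying assignment exists.

UNSATISFIABLE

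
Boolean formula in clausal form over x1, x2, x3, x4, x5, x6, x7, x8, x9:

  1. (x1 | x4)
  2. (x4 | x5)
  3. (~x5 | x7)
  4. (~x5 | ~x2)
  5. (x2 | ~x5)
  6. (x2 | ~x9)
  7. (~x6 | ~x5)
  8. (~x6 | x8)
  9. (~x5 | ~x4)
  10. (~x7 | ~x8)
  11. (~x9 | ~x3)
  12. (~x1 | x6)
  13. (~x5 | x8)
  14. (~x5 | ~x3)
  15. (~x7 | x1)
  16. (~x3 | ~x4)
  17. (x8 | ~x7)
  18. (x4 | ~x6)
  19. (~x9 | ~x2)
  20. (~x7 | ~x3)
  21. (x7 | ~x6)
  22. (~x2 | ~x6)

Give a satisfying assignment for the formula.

x1 = False, x2 = False, x3 = False, x4 = True, x5 = False, x6 = False, x7 = False, x8 = False, x9 = False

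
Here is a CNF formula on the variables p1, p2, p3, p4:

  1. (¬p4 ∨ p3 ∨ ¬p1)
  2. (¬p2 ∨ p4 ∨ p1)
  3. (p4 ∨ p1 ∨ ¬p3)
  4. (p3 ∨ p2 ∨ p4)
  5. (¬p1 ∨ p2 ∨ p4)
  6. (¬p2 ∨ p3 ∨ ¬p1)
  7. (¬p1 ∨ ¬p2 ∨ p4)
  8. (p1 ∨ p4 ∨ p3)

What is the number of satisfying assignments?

6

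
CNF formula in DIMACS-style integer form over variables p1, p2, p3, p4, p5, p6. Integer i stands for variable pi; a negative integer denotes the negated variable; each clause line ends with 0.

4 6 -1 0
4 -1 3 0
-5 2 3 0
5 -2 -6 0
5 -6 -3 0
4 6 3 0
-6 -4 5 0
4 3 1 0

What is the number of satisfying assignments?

28

Split on p3, then p4.
  p3=T, p4=T: p1, p2 free; 3 ways for (p5,p6) × 2^2 = 12.
  p3=T, p4=F: p2 free; 4 ways for (p1,p5,p6) × 2^1 = 8.
  p3=F, p4=T: p1 free; 4 ways for (p2,p5,p6) × 2^1 = 8.
  p3=F, p4=F: a clause becomes empty — 0.
Total: 12 + 8 + 8 + 0 = 28.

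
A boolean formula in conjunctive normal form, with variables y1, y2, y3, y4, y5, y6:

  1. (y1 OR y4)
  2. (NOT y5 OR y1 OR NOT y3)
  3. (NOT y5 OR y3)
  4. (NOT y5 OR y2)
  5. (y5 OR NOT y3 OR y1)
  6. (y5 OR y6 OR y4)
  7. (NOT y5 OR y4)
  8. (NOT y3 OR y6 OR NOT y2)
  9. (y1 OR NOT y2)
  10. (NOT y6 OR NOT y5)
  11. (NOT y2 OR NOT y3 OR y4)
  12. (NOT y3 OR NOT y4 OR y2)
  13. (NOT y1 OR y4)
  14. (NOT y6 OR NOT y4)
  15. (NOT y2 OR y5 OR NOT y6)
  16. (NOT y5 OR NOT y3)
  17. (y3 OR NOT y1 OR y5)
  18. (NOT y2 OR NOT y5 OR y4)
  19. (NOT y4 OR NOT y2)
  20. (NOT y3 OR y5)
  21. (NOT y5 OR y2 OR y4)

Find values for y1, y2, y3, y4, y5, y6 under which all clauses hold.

y1=False, y2=False, y3=False, y4=True, y5=False, y6=False

Check each clause:
  1. (y4 OR y1) — y4 is true.
  2. (NOT y3 OR y1 OR NOT y5) — NOT y5 is true.
  3. (NOT y5 OR y3) — NOT y5 is true.
  4. (y2 OR NOT y5) — NOT y5 is true.
  5. (NOT y3 OR y5 OR y1) — NOT y3 is true.
  6. (y6 OR y5 OR y4) — y4 is true.
  7. (NOT y5 OR y4) — NOT y5 is true.
  8. (NOT y2 OR y6 OR NOT y3) — NOT y3 is true.
  9. (y1 OR NOT y2) — NOT y2 is true.
  10. (NOT y5 OR NOT y6) — NOT y6 is true.
  11. (NOT y3 OR NOT y2 OR y4) — y4 is true.
  12. (y2 OR NOT y3 OR NOT y4) — NOT y3 is true.
  13. (y4 OR NOT y1) — y4 is true.
  14. (NOT y6 OR NOT y4) — NOT y6 is true.
  15. (NOT y6 OR NOT y2 OR y5) — NOT y6 is true.
  16. (NOT y5 OR NOT y3) — NOT y5 is true.
  17. (NOT y1 OR y3 OR y5) — NOT y1 is true.
  18. (NOT y2 OR y4 OR NOT y5) — NOT y5 is true.
  19. (NOT y2 OR NOT y4) — NOT y2 is true.
  20. (y5 OR NOT y3) — NOT y3 is true.
  21. (y4 OR NOT y5 OR y2) — NOT y5 is true.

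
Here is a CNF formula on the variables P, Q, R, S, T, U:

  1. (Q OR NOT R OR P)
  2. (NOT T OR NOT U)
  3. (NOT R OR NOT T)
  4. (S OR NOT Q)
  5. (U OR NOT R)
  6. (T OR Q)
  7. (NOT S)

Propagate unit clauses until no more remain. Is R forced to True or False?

(NOT S) stands alone — S = False.
From (S OR NOT Q) and S = False: Q = False.
(Q OR T): since Q = False, the clause reduces to (T). T = True.
From (NOT U OR NOT T) and T = True: U = False.
(NOT R OR NOT T) with T = True leaves only NOT R, so R = False.

False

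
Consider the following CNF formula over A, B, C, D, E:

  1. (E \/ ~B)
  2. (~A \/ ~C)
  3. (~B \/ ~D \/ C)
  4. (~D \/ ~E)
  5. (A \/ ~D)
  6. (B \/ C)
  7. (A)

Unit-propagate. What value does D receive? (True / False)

(A) is a unit clause: A = True.
From (~A \/ ~C) and A = True: C = False.
In (B \/ C), C is now false; B must hold, so B = True.
In (E \/ ~B), ~B is now false; E must hold, so E = True.
(C \/ ~B \/ ~D) with C = False, B = True leaves only ~D, so D = False.

False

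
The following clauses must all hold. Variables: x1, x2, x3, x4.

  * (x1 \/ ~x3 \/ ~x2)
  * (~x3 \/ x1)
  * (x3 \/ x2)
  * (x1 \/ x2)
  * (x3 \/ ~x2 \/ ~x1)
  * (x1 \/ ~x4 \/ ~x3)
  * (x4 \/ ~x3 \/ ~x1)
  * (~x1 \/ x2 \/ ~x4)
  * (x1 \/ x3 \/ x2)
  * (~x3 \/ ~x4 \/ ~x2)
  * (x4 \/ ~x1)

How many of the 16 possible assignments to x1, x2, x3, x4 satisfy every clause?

2

Satisfying assignments:
  x1=F x2=T x3=F x4=F
  x1=F x2=T x3=F x4=T
That's 2 in total.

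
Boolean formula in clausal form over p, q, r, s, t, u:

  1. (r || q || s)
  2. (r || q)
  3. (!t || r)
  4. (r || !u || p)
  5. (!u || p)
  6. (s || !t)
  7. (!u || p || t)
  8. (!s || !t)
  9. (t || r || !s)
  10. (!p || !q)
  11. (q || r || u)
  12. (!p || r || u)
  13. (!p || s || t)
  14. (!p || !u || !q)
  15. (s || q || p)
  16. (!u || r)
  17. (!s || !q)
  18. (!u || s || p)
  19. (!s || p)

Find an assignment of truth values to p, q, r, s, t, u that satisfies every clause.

Branch on p: take p = False.
  then u is forced to False.
  then s is forced to False.
  then t is forced to False.
  then q is forced to True.
r is now unconstrained; take r = False.

p=False, q=True, r=False, s=False, t=False, u=False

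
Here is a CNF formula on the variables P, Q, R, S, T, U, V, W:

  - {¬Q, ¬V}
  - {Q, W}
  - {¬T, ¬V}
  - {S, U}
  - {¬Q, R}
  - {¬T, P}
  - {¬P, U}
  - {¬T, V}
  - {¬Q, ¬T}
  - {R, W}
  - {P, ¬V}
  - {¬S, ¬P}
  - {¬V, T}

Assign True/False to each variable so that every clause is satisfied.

R occurs only positively in the remaining clauses — set R = True.
Pure literal: U appears only positively; assign U = True.
Set P = False and propagate.
  then T is forced to False.
  then V is forced to False.
Set Q = True and propagate.
S, W are now unconstrained; take S = False, W = True.
Every clause has at least one true literal under this assignment.
Check each clause:
  1. {¬V, ¬Q} — ¬V is true.
  2. {Q, W} — W is true.
  3. {¬T, ¬V} — ¬V is true.
  4. {S, U} — U is true.
  5. {R, ¬Q} — R is true.
  6. {¬T, P} — ¬T is true.
  7. {U, ¬P} — U is true.
  8. {V, ¬T} — ¬T is true.
  9. {¬T, ¬Q} — ¬T is true.
  10. {R, W} — W is true.
  11. {¬V, P} — ¬V is true.
  12. {¬P, ¬S} — ¬S is true.
  13. {T, ¬V} — ¬V is true.

P=F  Q=T  R=T  S=F  T=F  U=T  V=F  W=T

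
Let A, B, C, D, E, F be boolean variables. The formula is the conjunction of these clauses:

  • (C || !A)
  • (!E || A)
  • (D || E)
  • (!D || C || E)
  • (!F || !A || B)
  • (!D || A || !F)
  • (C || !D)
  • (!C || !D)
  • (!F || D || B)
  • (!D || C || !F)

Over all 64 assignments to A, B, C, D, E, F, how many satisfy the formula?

The models are:
  A=T B=F C=T D=F E=T F=F
  A=T B=T C=T D=F E=T F=F
  A=T B=T C=T D=F E=T F=T
Count: 3.

3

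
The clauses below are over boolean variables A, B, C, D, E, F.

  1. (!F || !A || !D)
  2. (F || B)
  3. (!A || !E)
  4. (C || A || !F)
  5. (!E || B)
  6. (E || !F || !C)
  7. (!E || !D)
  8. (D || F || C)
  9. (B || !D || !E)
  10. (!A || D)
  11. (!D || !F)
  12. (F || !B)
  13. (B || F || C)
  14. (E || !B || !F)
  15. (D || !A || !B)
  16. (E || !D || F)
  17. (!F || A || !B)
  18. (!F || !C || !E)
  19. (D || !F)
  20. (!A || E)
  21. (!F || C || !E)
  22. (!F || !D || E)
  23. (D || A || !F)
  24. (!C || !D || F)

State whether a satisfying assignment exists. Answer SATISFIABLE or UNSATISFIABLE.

F = True:
  propagation gives D=False; an empty clause results — contradiction.
F = False:
  propagation gives B=True; an empty clause results — contradiction.
Every branch closes, so no satisfying assignment exists.

UNSATISFIABLE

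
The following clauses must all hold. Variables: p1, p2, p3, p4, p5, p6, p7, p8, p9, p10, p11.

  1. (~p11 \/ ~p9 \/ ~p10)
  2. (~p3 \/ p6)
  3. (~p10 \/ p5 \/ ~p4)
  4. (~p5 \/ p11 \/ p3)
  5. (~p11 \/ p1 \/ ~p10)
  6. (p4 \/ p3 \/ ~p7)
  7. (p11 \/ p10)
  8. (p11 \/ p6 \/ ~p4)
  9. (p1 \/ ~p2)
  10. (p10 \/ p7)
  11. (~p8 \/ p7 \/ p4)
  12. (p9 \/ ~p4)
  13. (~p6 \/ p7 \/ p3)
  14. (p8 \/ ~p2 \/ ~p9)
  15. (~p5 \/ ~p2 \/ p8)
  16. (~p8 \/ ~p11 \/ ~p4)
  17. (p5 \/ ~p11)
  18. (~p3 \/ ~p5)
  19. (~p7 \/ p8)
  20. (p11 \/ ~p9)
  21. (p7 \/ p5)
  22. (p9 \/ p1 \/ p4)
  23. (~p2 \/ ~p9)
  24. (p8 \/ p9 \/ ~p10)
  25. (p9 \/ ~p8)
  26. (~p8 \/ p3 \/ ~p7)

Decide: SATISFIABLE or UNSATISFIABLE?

UNSATISFIABLE

p8 = True:
  propagation gives p9=True, p11=True, p10=False, p7=True; an empty clause results — contradiction.
p8 = False:
  propagation gives p7=False, p10=True, p5=True, p2=False; an empty clause results — contradiction.
Every branch closes, so no satisfying assignment exists.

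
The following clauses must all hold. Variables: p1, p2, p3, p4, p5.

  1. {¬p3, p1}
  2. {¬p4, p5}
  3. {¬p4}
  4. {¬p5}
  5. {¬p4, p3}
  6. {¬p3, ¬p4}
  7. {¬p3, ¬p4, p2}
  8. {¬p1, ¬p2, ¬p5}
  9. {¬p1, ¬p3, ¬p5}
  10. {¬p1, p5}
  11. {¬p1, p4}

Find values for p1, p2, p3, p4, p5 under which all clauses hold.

Unit propagation: (¬p4) forces p4 = False.
(¬p5) is a unit clause, so p5 = False.
Unit propagation: (¬p1) forces p1 = False.
The clause (¬p3) is unit: p3 must be False.
p2 is now unconstrained; take p2 = False.
Every clause has at least one true literal under this assignment.

p1=F  p2=F  p3=F  p4=F  p5=F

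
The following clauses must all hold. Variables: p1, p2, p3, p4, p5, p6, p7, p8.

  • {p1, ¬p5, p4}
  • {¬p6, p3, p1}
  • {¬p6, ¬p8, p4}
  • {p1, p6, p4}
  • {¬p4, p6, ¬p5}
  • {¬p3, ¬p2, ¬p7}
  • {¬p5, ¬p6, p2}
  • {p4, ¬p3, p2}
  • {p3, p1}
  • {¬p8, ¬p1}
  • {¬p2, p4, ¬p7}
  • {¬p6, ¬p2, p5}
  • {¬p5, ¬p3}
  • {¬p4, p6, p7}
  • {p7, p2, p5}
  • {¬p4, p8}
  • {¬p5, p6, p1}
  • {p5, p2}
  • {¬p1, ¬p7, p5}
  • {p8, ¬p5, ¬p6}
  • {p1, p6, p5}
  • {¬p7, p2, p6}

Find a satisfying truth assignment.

p1=T, p2=T, p3=F, p4=F, p5=F, p6=F, p7=F, p8=F

Try p1 = True.
  then p8 is forced to False.
  then p4 is forced to False.
For the remaining variables, p2 = True, p3 = False, p5 = False, p6 = False, p7 = False works.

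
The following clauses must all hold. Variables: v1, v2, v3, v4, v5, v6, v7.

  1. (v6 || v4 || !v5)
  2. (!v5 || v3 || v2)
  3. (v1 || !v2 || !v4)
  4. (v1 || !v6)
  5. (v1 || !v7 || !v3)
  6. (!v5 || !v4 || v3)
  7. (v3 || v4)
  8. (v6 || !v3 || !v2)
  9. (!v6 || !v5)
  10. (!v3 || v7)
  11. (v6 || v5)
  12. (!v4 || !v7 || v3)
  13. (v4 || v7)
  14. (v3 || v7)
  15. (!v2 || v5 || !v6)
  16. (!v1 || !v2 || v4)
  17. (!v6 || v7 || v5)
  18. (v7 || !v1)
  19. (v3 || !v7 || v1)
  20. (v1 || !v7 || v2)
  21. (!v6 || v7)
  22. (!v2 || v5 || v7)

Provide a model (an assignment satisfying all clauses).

Branch on v1: take v1 = True.
  then v7 is forced to True.
Try v2 = False.
The remaining clauses are satisfied by v3 = True, v4 = False, v5 = False, v6 = True.
Every clause has at least one true literal under this assignment.

v1=True  v2=False  v3=True  v4=False  v5=False  v6=True  v7=True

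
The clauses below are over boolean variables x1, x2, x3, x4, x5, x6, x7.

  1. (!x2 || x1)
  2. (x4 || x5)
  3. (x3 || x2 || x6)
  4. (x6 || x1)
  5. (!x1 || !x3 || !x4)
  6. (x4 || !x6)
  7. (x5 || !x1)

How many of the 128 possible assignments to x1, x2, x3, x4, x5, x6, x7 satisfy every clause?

Case analysis on x1 and x4:
  x1=T, x4=T: x7 free; 3 ways for (x2,x3,x5,x6) × 2^1 = 6.
  x1=T, x4=F: x7 free; 3 ways for (x2,x3,x5,x6) × 2^1 = 6.
  x1=F, x4=T: forces x2=F; x6=T; x3, x5, x7 free → 2^3 = 8.
  x1=F, x4=F: a clause becomes empty — 0.
Total: 6 + 6 + 8 + 0 = 20.

20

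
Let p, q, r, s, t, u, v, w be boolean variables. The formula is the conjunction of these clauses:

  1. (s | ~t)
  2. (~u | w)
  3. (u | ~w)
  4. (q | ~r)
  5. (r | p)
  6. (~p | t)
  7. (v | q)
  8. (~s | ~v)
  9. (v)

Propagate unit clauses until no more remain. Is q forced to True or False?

(v) is a unit clause: v = True.
(~s | ~v): since v = True, the clause reduces to (~s). s = False.
(s | ~t): since s = False, the clause reduces to (~t). t = False.
(~p | t): since t = False, the clause reduces to (~p). p = False.
(p | r) with p = False leaves only r, so r = True.
From (q | ~r) and r = True: q = True.

True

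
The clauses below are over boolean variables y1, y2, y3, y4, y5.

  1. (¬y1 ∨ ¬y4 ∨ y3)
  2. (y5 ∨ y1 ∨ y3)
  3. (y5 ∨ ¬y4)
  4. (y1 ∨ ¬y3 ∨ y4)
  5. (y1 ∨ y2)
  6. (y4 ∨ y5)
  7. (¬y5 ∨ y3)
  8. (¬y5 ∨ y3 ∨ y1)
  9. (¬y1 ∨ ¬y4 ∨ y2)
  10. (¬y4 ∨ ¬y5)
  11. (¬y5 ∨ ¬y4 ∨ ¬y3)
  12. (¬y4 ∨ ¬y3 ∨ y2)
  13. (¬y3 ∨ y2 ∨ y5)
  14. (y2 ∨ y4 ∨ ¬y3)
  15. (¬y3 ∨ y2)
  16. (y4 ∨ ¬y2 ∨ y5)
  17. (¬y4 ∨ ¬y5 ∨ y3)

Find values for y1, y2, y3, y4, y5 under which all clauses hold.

y1 = 1, y2 = 1, y3 = 1, y4 = 0, y5 = 1

Check each clause:
  1. (y3 ∨ ¬y1 ∨ ¬y4) — y3 is true.
  2. (y1 ∨ y3 ∨ y5) — y1 is true.
  3. (y5 ∨ ¬y4) — ¬y4 is true.
  4. (y4 ∨ y1 ∨ ¬y3) — y1 is true.
  5. (y1 ∨ y2) — y1 is true.
  6. (y4 ∨ y5) — y5 is true.
  7. (y3 ∨ ¬y5) — y3 is true.
  8. (y3 ∨ y1 ∨ ¬y5) — y1 is true.
  9. (y2 ∨ ¬y1 ∨ ¬y4) — y2 is true.
  10. (¬y5 ∨ ¬y4) — ¬y4 is true.
  11. (¬y5 ∨ ¬y3 ∨ ¬y4) — ¬y4 is true.
  12. (y2 ∨ ¬y3 ∨ ¬y4) — y2 is true.
  13. (y2 ∨ ¬y3 ∨ y5) — y5 is true.
  14. (y4 ∨ ¬y3 ∨ y2) — y2 is true.
  15. (¬y3 ∨ y2) — y2 is true.
  16. (¬y2 ∨ y4 ∨ y5) — y5 is true.
  17. (¬y5 ∨ ¬y4 ∨ y3) — y3 is true.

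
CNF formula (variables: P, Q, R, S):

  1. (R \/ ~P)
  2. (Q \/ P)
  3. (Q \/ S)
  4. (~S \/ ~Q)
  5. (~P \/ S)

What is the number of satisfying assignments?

Satisfying assignments:
  P=F Q=T R=F S=F
  P=F Q=T R=T S=F
  P=T Q=F R=T S=T
That's 3 in total.

3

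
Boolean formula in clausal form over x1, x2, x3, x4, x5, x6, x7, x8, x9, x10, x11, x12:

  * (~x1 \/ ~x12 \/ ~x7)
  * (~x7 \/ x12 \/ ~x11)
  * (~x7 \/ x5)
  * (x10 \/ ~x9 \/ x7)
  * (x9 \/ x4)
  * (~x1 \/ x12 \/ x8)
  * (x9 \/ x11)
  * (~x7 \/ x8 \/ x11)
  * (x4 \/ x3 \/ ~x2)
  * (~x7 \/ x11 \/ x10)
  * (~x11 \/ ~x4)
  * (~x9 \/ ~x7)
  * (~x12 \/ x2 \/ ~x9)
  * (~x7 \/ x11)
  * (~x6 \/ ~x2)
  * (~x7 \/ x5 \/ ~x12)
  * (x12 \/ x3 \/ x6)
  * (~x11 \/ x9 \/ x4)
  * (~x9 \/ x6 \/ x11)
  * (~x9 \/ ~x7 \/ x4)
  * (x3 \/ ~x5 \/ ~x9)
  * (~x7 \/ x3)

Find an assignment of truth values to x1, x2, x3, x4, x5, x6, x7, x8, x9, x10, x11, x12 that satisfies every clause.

x1=False  x2=False  x3=True  x4=False  x5=False  x6=True  x7=False  x8=True  x9=True  x10=True  x11=True  x12=False

Check each clause:
  1. (~x12 \/ ~x7 \/ ~x1) — ~x7 is true.
  2. (~x11 \/ x12 \/ ~x7) — ~x7 is true.
  3. (x5 \/ ~x7) — ~x7 is true.
  4. (x7 \/ ~x9 \/ x10) — x10 is true.
  5. (x9 \/ x4) — x9 is true.
  6. (x8 \/ ~x1 \/ x12) — x8 is true.
  7. (x11 \/ x9) — x9 is true.
  8. (x11 \/ x8 \/ ~x7) — x8 is true.
  9. (~x2 \/ x3 \/ x4) — x3 is true.
  10. (x11 \/ ~x7 \/ x10) — ~x7 is true.
  11. (~x4 \/ ~x11) — ~x4 is true.
  12. (~x9 \/ ~x7) — ~x7 is true.
  13. (~x12 \/ x2 \/ ~x9) — ~x12 is true.
  14. (~x7 \/ x11) — ~x7 is true.
  15. (~x2 \/ ~x6) — ~x2 is true.
  16. (~x12 \/ x5 \/ ~x7) — ~x7 is true.
  17. (x12 \/ x6 \/ x3) — x3 is true.
  18. (x9 \/ ~x11 \/ x4) — x9 is true.
  19. (x11 \/ x6 \/ ~x9) — x11 is true.
  20. (~x7 \/ x4 \/ ~x9) — ~x7 is true.
  21. (~x9 \/ x3 \/ ~x5) — x3 is true.
  22. (x3 \/ ~x7) — ~x7 is true.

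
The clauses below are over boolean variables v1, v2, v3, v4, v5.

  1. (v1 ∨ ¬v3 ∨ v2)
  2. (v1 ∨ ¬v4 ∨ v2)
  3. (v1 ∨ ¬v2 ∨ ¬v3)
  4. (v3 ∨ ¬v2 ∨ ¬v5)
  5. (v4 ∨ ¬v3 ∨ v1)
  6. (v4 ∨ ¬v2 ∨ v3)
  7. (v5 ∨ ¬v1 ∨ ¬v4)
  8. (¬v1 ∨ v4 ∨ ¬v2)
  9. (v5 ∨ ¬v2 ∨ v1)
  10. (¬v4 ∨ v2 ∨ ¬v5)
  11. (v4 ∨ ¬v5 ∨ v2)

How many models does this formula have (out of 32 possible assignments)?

The models are:
  v1=F v2=F v3=F v4=F v5=F
  v1=T v2=F v3=F v4=F v5=F
  v1=T v2=F v3=T v4=F v5=F
  v1=T v2=T v3=T v4=T v5=T
Count: 4.

4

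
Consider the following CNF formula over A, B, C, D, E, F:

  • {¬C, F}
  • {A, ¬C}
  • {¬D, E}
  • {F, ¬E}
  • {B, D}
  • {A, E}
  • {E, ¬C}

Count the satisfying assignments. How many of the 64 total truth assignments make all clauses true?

11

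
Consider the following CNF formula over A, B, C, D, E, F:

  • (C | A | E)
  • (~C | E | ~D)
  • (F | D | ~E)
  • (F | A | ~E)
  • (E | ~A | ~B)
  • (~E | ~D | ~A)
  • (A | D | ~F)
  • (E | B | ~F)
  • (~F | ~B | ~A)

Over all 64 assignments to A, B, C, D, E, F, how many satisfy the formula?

Split on E, then A.
  E=1, A=1: remaining (B,C,D,F) ∈ {(0,0,0,1); (0,1,0,1)} — 2.
  E=1, A=0: remaining (B,C,D,F) ∈ {(0,0,1,1); (0,1,1,1); (1,0,1,1); (1,1,1,1)} — 4.
  E=0, A=1: remaining (B,C,D,F) ∈ {(0,0,0,0); (0,0,1,0); (0,1,0,0)} — 3.
  E=0, A=0: remaining (B,C,D,F) ∈ {(0,1,0,0); (1,1,0,0)} — 2.
Total: 2 + 4 + 3 + 2 = 11.

11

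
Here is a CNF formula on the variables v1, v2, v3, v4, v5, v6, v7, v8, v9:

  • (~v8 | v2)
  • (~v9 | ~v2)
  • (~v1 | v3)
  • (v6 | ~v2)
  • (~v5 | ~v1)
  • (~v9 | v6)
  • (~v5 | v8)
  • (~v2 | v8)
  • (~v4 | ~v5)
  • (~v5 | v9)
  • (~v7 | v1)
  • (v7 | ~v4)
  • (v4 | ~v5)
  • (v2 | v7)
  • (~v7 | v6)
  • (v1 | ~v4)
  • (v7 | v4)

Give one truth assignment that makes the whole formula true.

v1 = T, v2 = T, v3 = T, v4 = F, v5 = F, v6 = T, v7 = T, v8 = T, v9 = F

Check each clause:
  1. (~v8 | v2) — v2 is true.
  2. (~v2 | ~v9) — ~v9 is true.
  3. (v3 | ~v1) — v3 is true.
  4. (~v2 | v6) — v6 is true.
  5. (~v1 | ~v5) — ~v5 is true.
  6. (~v9 | v6) — v6 is true.
  7. (~v5 | v8) — v8 is true.
  8. (~v2 | v8) — v8 is true.
  9. (~v4 | ~v5) — ~v5 is true.
  10. (v9 | ~v5) — ~v5 is true.
  11. (v1 | ~v7) — v1 is true.
  12. (v7 | ~v4) — ~v4 is true.
  13. (v4 | ~v5) — ~v5 is true.
  14. (v2 | v7) — v2 is true.
  15. (~v7 | v6) — v6 is true.
  16. (v1 | ~v4) — v1 is true.
  17. (v4 | v7) — v7 is true.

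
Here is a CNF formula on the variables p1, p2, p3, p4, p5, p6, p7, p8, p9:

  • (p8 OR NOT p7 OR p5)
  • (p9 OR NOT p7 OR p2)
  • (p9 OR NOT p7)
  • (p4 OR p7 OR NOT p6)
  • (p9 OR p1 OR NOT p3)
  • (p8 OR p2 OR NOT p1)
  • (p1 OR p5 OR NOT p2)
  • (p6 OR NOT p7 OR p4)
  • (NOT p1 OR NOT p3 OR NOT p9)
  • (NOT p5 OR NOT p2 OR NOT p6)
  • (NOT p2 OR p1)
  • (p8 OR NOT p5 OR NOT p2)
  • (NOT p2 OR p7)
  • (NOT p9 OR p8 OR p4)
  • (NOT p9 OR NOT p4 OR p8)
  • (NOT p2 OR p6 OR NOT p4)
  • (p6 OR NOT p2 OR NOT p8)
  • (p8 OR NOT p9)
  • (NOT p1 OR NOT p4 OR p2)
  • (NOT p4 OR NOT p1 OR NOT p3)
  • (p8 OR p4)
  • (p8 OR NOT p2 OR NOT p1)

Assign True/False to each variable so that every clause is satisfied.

p1=True, p2=True, p3=False, p4=True, p5=False, p6=True, p7=True, p8=True, p9=True

Check each clause:
  1. (p5 OR p8 OR NOT p7) — p8 is true.
  2. (p2 OR NOT p7 OR p9) — p2 is true.
  3. (p9 OR NOT p7) — p9 is true.
  4. (p7 OR p4 OR NOT p6) — p4 is true.
  5. (p9 OR NOT p3 OR p1) — p1 is true.
  6. (NOT p1 OR p8 OR p2) — p8 is true.
  7. (p5 OR NOT p2 OR p1) — p1 is true.
  8. (p6 OR NOT p7 OR p4) — p4 is true.
  9. (NOT p3 OR NOT p1 OR NOT p9) — NOT p3 is true.
  10. (NOT p2 OR NOT p5 OR NOT p6) — NOT p5 is true.
  11. (NOT p2 OR p1) — p1 is true.
  12. (NOT p5 OR NOT p2 OR p8) — p8 is true.
  13. (p7 OR NOT p2) — p7 is true.
  14. (NOT p9 OR p4 OR p8) — p8 is true.
  15. (NOT p4 OR p8 OR NOT p9) — p8 is true.
  16. (p6 OR NOT p2 OR NOT p4) — p6 is true.
  17. (NOT p2 OR NOT p8 OR p6) — p6 is true.
  18. (p8 OR NOT p9) — p8 is true.
  19. (NOT p1 OR NOT p4 OR p2) — p2 is true.
  20. (NOT p3 OR NOT p1 OR NOT p4) — NOT p3 is true.
  21. (p8 OR p4) — p8 is true.
  22. (p8 OR NOT p1 OR NOT p2) — p8 is true.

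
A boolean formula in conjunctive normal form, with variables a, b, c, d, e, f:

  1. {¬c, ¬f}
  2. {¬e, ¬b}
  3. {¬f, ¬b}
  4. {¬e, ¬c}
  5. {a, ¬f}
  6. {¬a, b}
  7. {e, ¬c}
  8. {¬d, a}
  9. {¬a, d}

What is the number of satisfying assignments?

4

The models are:
  a=0 b=0 c=0 d=0 e=0 f=0
  a=0 b=0 c=0 d=0 e=1 f=0
  a=0 b=1 c=0 d=0 e=0 f=0
  a=1 b=1 c=0 d=1 e=0 f=0
That's 4 in total.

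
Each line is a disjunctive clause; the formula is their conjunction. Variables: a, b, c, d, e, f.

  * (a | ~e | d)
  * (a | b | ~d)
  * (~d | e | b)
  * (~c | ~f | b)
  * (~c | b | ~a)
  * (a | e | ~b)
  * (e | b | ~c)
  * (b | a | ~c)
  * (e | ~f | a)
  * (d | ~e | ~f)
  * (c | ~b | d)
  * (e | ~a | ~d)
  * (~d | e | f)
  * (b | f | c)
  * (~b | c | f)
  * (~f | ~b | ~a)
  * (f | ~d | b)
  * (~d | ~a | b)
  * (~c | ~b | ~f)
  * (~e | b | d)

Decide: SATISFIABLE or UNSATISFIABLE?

SATISFIABLE

Branch on a: take a = False.
The remaining clauses are satisfied by b = True, c = False, d = True, e = True, f = True.
Every clause has at least one true literal under this assignment.
So a=F, b=T, c=F, d=T, e=T, f=T is a satisfying assignment.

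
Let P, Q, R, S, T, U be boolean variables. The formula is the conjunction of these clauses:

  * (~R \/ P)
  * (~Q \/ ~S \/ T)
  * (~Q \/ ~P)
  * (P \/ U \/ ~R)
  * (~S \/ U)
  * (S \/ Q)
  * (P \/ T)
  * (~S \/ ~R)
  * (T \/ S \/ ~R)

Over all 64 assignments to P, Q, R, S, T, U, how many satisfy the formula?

The models are:
  P=F Q=F R=F S=T T=T U=T
  P=F Q=T R=F S=F T=T U=F
  P=F Q=T R=F S=F T=T U=T
  P=F Q=T R=F S=T T=T U=T
  P=T Q=F R=F S=T T=F U=T
  P=T Q=F R=F S=T T=T U=T
That's 6 in total.

6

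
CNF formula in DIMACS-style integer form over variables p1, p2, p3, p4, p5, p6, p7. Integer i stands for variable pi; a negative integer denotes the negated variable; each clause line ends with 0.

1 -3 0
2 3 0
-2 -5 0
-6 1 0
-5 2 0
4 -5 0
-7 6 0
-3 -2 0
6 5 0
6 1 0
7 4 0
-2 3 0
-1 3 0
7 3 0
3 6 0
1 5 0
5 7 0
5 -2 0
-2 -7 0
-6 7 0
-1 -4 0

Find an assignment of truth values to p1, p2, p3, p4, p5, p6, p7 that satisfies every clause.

p1=T, p2=F, p3=T, p4=F, p5=F, p6=T, p7=T

Check each clause:
  1. (p1 || !p3) — p1 is true.
  2. (p2 || p3) — p3 is true.
  3. (!p2 || !p5) — !p5 is true.
  4. (p1 || !p6) — p1 is true.
  5. (!p5 || p2) — !p5 is true.
  6. (p4 || !p5) — !p5 is true.
  7. (p6 || !p7) — p6 is true.
  8. (!p3 || !p2) — !p2 is true.
  9. (p5 || p6) — p6 is true.
  10. (p1 || p6) — p1 is true.
  11. (p4 || p7) — p7 is true.
  12. (!p2 || p3) — p3 is true.
  13. (!p1 || p3) — p3 is true.
  14. (p3 || p7) — p3 is true.
  15. (p6 || p3) — p3 is true.
  16. (p1 || p5) — p1 is true.
  17. (p7 || p5) — p7 is true.
  18. (!p2 || p5) — !p2 is true.
  19. (!p2 || !p7) — !p2 is true.
  20. (p7 || !p6) — p7 is true.
  21. (!p1 || !p4) — !p4 is true.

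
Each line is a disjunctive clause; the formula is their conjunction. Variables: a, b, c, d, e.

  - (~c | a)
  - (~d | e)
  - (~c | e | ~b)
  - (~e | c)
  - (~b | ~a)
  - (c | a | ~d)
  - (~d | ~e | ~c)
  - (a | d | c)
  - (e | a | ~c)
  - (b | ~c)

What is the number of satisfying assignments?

1

Satisfying assignments:
  a=1 b=0 c=0 d=0 e=0
Count: 1.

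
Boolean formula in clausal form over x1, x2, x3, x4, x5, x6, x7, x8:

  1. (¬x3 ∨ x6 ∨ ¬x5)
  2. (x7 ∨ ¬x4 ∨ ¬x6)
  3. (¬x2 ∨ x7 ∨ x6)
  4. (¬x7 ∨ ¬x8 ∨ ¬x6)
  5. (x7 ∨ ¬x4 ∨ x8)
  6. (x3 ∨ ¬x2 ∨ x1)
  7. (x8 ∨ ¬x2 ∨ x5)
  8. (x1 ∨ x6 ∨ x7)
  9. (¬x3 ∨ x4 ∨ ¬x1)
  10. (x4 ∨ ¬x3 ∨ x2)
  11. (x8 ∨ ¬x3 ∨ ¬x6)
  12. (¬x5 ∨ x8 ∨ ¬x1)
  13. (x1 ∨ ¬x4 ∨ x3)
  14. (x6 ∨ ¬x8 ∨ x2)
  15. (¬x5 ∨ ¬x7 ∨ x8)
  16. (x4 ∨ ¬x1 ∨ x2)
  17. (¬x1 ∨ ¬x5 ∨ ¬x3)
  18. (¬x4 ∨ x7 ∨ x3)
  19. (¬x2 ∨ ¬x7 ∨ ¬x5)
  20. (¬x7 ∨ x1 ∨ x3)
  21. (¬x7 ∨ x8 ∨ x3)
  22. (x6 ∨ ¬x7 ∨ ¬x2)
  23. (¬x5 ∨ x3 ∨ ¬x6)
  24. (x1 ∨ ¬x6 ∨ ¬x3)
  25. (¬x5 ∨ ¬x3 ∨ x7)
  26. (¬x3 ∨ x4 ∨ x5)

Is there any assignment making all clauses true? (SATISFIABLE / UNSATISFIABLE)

Branch on x1: take x1 = False.
The remaining clauses are satisfied by x2 = False, x3 = True, x4 = True, x5 = False, x6 = False, x7 = True, x8 = False.
Every clause has at least one true literal under this assignment.
So x1=0, x2=0, x3=1, x4=1, x5=0, x6=0, x7=1, x8=0 is a satisfying assignment.

SATISFIABLE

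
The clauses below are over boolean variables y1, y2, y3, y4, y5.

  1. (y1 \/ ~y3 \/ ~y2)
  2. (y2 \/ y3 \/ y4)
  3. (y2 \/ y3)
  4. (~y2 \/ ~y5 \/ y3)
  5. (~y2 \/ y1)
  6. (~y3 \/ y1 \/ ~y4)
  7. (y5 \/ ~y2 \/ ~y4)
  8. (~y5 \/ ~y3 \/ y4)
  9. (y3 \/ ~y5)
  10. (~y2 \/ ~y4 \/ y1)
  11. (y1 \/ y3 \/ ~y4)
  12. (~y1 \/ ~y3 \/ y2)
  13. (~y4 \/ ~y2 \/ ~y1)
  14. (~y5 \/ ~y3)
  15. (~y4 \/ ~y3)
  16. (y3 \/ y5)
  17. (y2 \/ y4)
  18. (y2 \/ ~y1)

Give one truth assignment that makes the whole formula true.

y1=1  y2=1  y3=1  y4=0  y5=0

Check each clause:
  1. (~y3 \/ ~y2 \/ y1) — y1 is true.
  2. (y2 \/ y4 \/ y3) — y2 is true.
  3. (y3 \/ y2) — y2 is true.
  4. (~y2 \/ y3 \/ ~y5) — y3 is true.
  5. (~y2 \/ y1) — y1 is true.
  6. (~y4 \/ y1 \/ ~y3) — y1 is true.
  7. (~y2 \/ y5 \/ ~y4) — ~y4 is true.
  8. (~y5 \/ ~y3 \/ y4) — ~y5 is true.
  9. (y3 \/ ~y5) — y3 is true.
  10. (~y4 \/ ~y2 \/ y1) — y1 is true.
  11. (~y4 \/ y1 \/ y3) — y1 is true.
  12. (y2 \/ ~y1 \/ ~y3) — y2 is true.
  13. (~y4 \/ ~y1 \/ ~y2) — ~y4 is true.
  14. (~y5 \/ ~y3) — ~y5 is true.
  15. (~y4 \/ ~y3) — ~y4 is true.
  16. (y5 \/ y3) — y3 is true.
  17. (y4 \/ y2) — y2 is true.
  18. (y2 \/ ~y1) — y2 is true.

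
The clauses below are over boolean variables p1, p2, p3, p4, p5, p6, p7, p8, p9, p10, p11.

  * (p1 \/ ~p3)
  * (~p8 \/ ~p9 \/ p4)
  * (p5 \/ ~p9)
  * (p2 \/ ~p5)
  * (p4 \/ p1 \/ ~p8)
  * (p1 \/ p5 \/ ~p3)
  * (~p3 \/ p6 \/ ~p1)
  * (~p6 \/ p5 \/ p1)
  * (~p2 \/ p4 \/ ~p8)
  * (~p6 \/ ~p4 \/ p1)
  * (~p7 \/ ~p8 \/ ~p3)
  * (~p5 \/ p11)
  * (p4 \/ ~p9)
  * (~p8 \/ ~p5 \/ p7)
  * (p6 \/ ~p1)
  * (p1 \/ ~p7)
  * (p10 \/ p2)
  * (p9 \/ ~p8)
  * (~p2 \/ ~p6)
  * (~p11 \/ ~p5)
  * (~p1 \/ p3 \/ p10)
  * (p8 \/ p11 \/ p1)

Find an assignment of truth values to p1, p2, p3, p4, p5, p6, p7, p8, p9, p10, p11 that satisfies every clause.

p1=1, p2=0, p3=1, p4=1, p5=0, p6=1, p7=1, p8=0, p9=0, p10=1, p11=0

p10 occurs only positively in the remaining clauses — set p10 = True.
Branch on p1: take p1 = True.
  then p6 is forced to True.
  then p2 is forced to False.
  then p5 is forced to False.
  then p9 is forced to False.
  then p8 is forced to False.
p3, p4, p7, p11 are now unconstrained; take p3 = True, p4 = True, p7 = True, p11 = False.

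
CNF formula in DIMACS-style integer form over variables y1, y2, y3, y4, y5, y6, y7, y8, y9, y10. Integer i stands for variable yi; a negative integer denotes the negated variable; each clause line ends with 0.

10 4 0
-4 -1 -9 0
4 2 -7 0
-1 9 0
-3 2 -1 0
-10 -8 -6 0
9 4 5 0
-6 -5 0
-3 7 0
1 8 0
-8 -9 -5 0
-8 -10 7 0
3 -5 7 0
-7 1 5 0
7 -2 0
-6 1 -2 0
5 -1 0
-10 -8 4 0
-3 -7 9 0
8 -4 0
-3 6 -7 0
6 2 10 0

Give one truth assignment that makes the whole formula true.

y1 = F, y2 = F, y3 = F, y4 = T, y5 = F, y6 = T, y7 = F, y8 = T, y9 = F, y10 = F

Set y1 = False and propagate.
  then y8 is forced to True.
Try y2 = False.
For the remaining variables, y3 = False, y4 = True, y5 = False, y6 = True, y7 = False, y9 = False, y10 = False works.
Every clause has at least one true literal under this assignment.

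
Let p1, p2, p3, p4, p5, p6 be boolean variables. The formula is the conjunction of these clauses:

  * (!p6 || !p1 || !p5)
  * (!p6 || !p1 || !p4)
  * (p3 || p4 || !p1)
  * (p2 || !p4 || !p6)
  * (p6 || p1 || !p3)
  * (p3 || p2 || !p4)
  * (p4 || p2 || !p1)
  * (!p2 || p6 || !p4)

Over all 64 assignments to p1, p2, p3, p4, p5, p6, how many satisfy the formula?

Split on p4, then p1.
  p4=1, p1=1: remaining (p2,p3,p5,p6) ∈ {(0,1,0,0); (0,1,1,0)} — 2.
  p4=1, p1=0: remaining (p2,p3,p5,p6) ∈ {(1,0,0,1); (1,0,1,1); (1,1,0,1); (1,1,1,1)} — 4.
  p4=0, p1=1: remaining (p2,p3,p5,p6) ∈ {(1,1,0,0); (1,1,0,1); (1,1,1,0)} — 3.
  p4=0, p1=0: p2, p5 free; 3 ways for (p3,p6) × 2^2 = 12.
Total: 2 + 4 + 3 + 12 = 21.

21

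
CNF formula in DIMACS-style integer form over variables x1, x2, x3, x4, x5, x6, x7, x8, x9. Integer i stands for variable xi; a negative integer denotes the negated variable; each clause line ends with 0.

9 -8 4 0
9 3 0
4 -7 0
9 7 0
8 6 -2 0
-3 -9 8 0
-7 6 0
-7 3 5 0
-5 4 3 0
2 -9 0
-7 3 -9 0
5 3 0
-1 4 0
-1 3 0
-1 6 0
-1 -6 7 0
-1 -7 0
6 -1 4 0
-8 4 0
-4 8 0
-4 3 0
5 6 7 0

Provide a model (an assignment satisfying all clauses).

x1 occurs only negated in the remaining clauses — set x1 = False.
Try x2 = False.
  then x9 is forced to False.
  then x3 is forced to True.
  then x7 is forced to True.
  then x4 is forced to True.
  then x6 is forced to True.
  then x8 is forced to True.
x5 is now unconstrained; take x5 = True.
Every clause has at least one true literal under this assignment.

x1 = F  x2 = F  x3 = T  x4 = T  x5 = T  x6 = T  x7 = T  x8 = T  x9 = F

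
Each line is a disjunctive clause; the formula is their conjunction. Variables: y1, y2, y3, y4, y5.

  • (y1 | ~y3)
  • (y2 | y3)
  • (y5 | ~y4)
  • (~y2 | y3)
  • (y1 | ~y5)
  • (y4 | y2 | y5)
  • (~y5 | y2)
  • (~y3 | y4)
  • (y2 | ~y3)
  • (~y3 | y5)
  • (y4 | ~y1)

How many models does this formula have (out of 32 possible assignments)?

The models are:
  y1=1 y2=1 y3=1 y4=1 y5=1
That's 1 in total.

1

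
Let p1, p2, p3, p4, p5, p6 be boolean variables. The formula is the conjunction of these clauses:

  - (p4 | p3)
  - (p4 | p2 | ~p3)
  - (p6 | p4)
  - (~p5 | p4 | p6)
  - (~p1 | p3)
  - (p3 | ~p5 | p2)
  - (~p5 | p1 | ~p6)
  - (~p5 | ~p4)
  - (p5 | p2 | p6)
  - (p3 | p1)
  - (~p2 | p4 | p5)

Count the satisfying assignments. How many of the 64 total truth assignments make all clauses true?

7

Satisfying assignments:
  p1=F p2=F p3=T p4=T p5=F p6=T
  p1=F p2=T p3=T p4=T p5=F p6=F
  p1=F p2=T p3=T p4=T p5=F p6=T
  p1=T p2=F p3=T p4=T p5=F p6=T
  p1=T p2=T p3=T p4=F p5=T p6=T
  p1=T p2=T p3=T p4=T p5=F p6=F
  p1=T p2=T p3=T p4=T p5=F p6=T
Count: 7.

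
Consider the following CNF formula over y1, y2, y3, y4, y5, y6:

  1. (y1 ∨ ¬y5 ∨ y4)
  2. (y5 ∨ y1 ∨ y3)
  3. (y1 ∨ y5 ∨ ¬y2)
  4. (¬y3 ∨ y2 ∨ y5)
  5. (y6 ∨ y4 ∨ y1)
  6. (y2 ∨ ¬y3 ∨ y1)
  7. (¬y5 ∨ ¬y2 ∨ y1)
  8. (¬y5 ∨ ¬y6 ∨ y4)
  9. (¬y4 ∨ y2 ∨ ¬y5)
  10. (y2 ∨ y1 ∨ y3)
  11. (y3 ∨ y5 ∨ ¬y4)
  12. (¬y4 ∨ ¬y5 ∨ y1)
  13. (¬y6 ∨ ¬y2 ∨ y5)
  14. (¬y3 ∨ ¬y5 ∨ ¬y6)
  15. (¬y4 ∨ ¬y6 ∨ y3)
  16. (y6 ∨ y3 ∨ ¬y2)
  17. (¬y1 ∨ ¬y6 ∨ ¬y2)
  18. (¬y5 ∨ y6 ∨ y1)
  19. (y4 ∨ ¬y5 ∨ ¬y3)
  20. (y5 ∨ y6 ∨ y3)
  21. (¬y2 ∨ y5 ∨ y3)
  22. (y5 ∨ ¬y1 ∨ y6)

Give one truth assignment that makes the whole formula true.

y1=True  y2=False  y3=False  y4=False  y5=False  y6=True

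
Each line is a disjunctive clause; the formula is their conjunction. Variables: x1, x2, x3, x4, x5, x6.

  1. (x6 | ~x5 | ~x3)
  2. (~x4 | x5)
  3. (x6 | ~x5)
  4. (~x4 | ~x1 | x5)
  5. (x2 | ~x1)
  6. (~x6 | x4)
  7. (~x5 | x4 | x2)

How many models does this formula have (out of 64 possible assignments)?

12

Case analysis on x5 and x4:
  x5=1, x4=1: x3 free; 3 ways for (x1,x2,x6) × 2^1 = 6.
  x5=1, x4=0: a clause becomes empty — 0.
  x5=0, x4=1: a clause becomes empty — 0.
  x5=0, x4=0: x3 free; 3 ways for (x1,x2,x6) × 2^1 = 6.
Total: 6 + 0 + 0 + 6 = 12.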